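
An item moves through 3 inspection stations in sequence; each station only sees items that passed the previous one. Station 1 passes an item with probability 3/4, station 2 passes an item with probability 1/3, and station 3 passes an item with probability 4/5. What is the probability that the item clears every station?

1/5

The events are sequential, so multiply the conditional probabilities:
P = 3/4 × 1/3 × 4/5 = 12/60 = 1/5.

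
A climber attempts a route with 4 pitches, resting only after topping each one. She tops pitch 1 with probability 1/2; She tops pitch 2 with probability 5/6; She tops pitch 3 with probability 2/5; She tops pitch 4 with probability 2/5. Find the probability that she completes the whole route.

The events are sequential, so multiply the conditional probabilities:
P = 1/2 × 5/6 × 2/5 × 2/5 = 20/300 = 1/15.

1/15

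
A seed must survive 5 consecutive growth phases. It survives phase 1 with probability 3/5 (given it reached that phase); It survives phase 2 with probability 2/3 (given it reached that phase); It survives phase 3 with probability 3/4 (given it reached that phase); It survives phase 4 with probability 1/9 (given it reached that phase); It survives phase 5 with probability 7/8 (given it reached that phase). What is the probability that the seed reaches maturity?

The events are sequential, so multiply the conditional probabilities:
P = 3/5 × 2/3 × 3/4 × 1/9 × 7/8 = 126/4320 = 7/240.

7/240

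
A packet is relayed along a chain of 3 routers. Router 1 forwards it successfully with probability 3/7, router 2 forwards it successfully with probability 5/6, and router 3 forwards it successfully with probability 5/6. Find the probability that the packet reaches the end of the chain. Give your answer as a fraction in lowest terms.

Each stage is reached only if all earlier stages succeed, so
P = 3/7 × 5/6 × 5/6 = 75/252 = 25/84.

25/84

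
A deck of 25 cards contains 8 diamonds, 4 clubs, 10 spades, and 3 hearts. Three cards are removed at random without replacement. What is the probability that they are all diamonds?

14/575

P(every draw is a diamond) = 8/25 × 7/24 × 6/23 = 336/13800 = 14/575.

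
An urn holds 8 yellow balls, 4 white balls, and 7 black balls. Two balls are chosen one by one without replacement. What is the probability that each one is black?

7/57

P = 7/19 × 6/18 = 42/342 = 7/57.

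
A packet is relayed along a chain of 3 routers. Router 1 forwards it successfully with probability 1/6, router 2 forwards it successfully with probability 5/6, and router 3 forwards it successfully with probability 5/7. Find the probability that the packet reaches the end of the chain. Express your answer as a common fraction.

25/252

The events are sequential, so multiply the conditional probabilities:
P = 1/6 × 5/6 × 5/7 = 25/252.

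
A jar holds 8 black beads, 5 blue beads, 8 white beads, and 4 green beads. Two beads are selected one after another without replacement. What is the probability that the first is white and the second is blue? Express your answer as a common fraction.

Chain rule:
P = 8/25 × 5/24 = 40/600 = 1/15.

1/15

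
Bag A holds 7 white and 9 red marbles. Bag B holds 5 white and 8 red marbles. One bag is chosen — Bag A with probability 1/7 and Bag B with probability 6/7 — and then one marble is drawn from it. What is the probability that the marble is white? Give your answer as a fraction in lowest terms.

From Bag A: P(white) = 7/16.
From Bag B: P(white) = 5/13.
Total probability = (1/7)(7/16) + (6/7)(5/13) = 571/1456.

571/1456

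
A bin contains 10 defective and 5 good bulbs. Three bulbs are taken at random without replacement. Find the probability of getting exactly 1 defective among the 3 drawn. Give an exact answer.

One ordering (defective drawn first) has probability 10/15 × 5/14 × 4/13 = 200/2730 = 20/273.
There are C(3,1) = 3 such orderings, each equally likely, so P = 3 × 20/273 = 20/91.

20/91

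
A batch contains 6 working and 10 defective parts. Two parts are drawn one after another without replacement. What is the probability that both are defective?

P = 10/16 × 9/15 = 90/240 = 3/8.

3/8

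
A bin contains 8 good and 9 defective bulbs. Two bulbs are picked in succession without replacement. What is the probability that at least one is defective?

27/34

P(no defective) = 8/17 × 7/16 = 56/272 = 7/34.
P(at least one) = 1 − 7/34 = 27/34.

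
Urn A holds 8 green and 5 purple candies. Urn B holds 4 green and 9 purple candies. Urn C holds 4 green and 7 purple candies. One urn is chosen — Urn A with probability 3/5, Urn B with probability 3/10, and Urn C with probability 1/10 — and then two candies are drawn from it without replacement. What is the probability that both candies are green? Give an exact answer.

1783/7150

From Urn A: P(both green) = (8/13)(7/12) = 14/39.
From Urn B: P(both green) = (4/13)(3/12) = 1/13.
From Urn C: P(both green) = (4/11)(3/10) = 6/55.
Total probability = (3/5)(14/39) + (3/10)(1/13) + (1/10)(6/55) = 1783/7150.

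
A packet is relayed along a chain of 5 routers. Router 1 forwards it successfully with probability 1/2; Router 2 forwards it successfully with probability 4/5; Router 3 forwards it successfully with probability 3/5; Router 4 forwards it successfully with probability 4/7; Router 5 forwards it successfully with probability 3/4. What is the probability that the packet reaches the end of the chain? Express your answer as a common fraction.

Multiplying along the chain,
P = 1/2 × 4/5 × 3/5 × 4/7 × 3/4 = 144/1400 = 18/175.

18/175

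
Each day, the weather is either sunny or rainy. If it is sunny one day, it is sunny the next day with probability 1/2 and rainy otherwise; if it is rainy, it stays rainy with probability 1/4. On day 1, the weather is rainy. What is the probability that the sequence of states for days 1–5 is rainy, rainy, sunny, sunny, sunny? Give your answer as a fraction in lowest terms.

3/64

Day 1 is given. For each transition, use the conditional probability from the current state:
P(rainy | rainy) = 1/4; P(sunny | rainy) = 3/4; P(sunny | sunny) = 1/2; P(sunny | sunny) = 1/2.
P = 1/4 × 3/4 × 1/2 × 1/2 = 3/64.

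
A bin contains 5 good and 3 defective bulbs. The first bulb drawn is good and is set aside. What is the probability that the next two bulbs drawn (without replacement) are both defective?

After the first draw, 3 of the remaining 7 bulbs are defective.
P = 3/7 × 2/6 = 6/42 = 1/7.

1/7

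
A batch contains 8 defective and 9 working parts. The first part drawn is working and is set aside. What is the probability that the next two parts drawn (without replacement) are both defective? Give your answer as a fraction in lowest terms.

7/30

With the first part removed, 8 defective remain out of 16.
P = 8/16 × 7/15 = 56/240 = 7/30.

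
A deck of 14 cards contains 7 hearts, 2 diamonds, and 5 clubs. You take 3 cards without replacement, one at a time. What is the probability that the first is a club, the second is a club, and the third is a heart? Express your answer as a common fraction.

5/78

Chain rule:
P = 5/14 × 4/13 × 7/12 = 140/2184 = 5/78.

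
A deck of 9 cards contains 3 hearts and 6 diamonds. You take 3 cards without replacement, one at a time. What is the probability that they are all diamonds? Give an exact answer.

P(all diamonds) = 6/9 × 5/8 × 4/7 = 120/504 = 5/21.

5/21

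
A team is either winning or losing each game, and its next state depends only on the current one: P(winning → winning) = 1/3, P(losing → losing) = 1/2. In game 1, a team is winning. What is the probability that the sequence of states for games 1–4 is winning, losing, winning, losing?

Game 1 is given. For each transition, use the conditional probability from the current state:
P(losing | winning) = 2/3; P(winning | losing) = 1/2; P(losing | winning) = 2/3.
P = 2/3 × 1/2 × 2/3 = 4/18 = 2/9.

2/9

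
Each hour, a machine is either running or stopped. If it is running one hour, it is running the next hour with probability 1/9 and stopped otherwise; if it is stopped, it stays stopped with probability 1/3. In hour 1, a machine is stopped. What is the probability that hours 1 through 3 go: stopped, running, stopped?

16/27

Hour 1 is given. For each transition, use the conditional probability from the current state:
P(running | stopped) = 2/3; P(stopped | running) = 8/9.
P = 2/3 × 8/9 = 16/27.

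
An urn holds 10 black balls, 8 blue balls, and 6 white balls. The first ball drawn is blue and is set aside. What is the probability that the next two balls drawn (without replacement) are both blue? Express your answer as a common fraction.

After the first draw, 7 of the remaining 23 balls are blue.
P = 7/23 × 6/22 = 42/506 = 21/253.

21/253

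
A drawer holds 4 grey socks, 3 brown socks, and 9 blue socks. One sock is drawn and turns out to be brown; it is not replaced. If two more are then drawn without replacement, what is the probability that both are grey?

After the first draw, 4 of the remaining 15 socks are grey.
P = 4/15 × 3/14 = 12/210 = 2/35.

2/35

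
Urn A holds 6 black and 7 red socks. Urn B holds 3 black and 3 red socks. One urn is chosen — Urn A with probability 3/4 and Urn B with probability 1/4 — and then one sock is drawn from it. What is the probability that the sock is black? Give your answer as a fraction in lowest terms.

49/104

From Urn A: P(black) = 6/13.
From Urn B: P(black) = 3/6.
Total probability = (3/4)(6/13) + (1/4)(3/6) = 49/104.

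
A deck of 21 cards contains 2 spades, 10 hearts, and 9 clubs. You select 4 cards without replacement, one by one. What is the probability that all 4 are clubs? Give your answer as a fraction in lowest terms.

P(all clubs) = 9/21 × 8/20 × 7/19 × 6/18 = 3024/143640 = 2/95.

2/95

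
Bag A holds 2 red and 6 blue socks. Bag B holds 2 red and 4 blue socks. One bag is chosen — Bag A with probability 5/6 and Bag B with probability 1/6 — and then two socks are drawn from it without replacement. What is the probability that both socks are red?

From Bag A: P(both red) = (2/8)(1/7) = 1/28.
From Bag B: P(both red) = (2/6)(1/5) = 1/15.
Total probability = (5/6)(1/28) + (1/6)(1/15) = 103/2520.

103/2520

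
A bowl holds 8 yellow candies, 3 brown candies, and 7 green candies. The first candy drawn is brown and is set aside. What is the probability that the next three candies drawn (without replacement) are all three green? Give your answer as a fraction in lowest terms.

After the first draw, 7 of the remaining 17 candies are green.
P = 7/17 × 6/16 × 5/15 = 210/4080 = 7/136.

7/136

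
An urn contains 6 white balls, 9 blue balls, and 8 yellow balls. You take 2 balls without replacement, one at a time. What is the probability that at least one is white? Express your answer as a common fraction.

P(no white) = 17/23 × 16/22 = 272/506 = 136/253.
P(at least one) = 1 − 136/253 = 117/253.

117/253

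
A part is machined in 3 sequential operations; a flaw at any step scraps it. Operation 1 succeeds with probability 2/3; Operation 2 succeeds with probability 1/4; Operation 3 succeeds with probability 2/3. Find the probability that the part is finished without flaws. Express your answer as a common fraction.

1/9

Each stage is reached only if all earlier stages succeed, so
P = 2/3 × 1/4 × 2/3 = 4/36 = 1/9.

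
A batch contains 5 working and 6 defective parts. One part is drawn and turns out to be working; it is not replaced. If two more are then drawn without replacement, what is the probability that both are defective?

After the first draw, 6 of the remaining 10 parts are defective.
P = 6/10 × 5/9 = 30/90 = 1/3.

1/3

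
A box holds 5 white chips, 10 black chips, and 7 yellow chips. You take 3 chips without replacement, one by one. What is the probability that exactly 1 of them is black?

3/7

One ordering (black drawn first) has probability 10/22 × 12/21 × 11/20 = 1320/9240 = 1/7.
There are C(3,1) = 3 such orderings, each equally likely, so P = 3 × 1/7 = 3/7.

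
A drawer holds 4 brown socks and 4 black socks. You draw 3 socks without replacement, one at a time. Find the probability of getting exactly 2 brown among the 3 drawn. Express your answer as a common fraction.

3/7

One ordering (brown drawn first) has probability 4/8 × 3/7 × 4/6 = 48/336 = 1/7.
There are C(3,2) = 3 such orderings, each equally likely, so P = 3 × 1/7 = 3/7.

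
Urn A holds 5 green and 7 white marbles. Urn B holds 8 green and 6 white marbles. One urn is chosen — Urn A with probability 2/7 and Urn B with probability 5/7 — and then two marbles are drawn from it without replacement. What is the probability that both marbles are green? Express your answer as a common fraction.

790/3003

From Urn A: P(both green) = (5/12)(4/11) = 5/33.
From Urn B: P(both green) = (8/14)(7/13) = 4/13.
Total probability = (2/7)(5/33) + (5/7)(4/13) = 790/3003.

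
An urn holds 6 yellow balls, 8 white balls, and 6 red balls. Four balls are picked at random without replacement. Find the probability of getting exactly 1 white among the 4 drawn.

One ordering (white drawn first) has probability 8/20 × 12/19 × 11/18 × 10/17 = 10560/116280 = 88/969.
There are C(4,1) = 4 such orderings, each equally likely, so P = 4 × 88/969 = 352/969.

352/969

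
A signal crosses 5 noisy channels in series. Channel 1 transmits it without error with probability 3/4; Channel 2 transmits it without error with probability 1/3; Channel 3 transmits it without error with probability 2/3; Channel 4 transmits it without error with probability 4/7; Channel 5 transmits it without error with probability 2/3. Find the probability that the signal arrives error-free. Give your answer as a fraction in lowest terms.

The events are sequential, so multiply the conditional probabilities:
P = 3/4 × 1/3 × 2/3 × 4/7 × 2/3 = 48/756 = 4/63.

4/63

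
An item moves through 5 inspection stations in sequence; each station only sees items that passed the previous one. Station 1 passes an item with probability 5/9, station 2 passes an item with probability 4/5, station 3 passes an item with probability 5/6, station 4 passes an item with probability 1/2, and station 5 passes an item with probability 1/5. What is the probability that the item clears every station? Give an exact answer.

Multiplying along the chain,
P = 5/9 × 4/5 × 5/6 × 1/2 × 1/5 = 100/2700 = 1/27.

1/27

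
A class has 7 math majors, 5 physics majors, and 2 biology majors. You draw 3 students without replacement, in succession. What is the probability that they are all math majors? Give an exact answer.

P = 7/14 × 6/13 × 5/12 = 210/2184 = 5/52.

5/52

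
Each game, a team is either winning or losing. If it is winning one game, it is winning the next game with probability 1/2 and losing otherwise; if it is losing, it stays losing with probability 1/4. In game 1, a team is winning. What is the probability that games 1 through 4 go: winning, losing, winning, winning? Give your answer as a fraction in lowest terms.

Game 1 is given. For each transition, use the conditional probability from the current state:
P(losing | winning) = 1/2; P(winning | losing) = 3/4; P(winning | winning) = 1/2.
P = 1/2 × 3/4 × 1/2 = 3/16.

3/16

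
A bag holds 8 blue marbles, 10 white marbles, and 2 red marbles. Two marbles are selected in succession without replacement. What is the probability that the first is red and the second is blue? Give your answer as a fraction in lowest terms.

4/95

Chain rule:
P = 2/20 × 8/19 = 16/380 = 4/95.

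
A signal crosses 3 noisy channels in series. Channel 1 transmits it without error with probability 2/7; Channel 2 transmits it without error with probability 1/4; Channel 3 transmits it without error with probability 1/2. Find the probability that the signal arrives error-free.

Each stage is reached only if all earlier stages succeed, so
P = 2/7 × 1/4 × 1/2 = 2/56 = 1/28.

1/28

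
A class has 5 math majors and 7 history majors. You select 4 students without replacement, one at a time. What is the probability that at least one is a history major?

P(no history majors) = 5/12 × 4/11 × 3/10 × 2/9 = 120/11880 = 1/99.
P(at least one) = 1 − 1/99 = 98/99.

98/99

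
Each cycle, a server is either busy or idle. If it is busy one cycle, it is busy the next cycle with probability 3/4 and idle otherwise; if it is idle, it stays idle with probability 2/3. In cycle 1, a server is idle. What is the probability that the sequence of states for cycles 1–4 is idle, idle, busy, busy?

1/6

Cycle 1 is given. For each transition, use the conditional probability from the current state:
P(idle | idle) = 2/3; P(busy | idle) = 1/3; P(busy | busy) = 3/4.
P = 2/3 × 1/3 × 3/4 = 6/36 = 1/6.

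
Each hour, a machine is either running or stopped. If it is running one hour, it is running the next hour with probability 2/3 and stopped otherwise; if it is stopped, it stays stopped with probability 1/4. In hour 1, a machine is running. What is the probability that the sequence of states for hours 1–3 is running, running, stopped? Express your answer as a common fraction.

Hour 1 is given. For each transition, use the conditional probability from the current state:
P(running | running) = 2/3; P(stopped | running) = 1/3.
P = 2/3 × 1/3 = 2/9.

2/9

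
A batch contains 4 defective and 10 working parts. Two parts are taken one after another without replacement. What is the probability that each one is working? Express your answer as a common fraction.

P(all working) = 10/14 × 9/13 = 90/182 = 45/91.

45/91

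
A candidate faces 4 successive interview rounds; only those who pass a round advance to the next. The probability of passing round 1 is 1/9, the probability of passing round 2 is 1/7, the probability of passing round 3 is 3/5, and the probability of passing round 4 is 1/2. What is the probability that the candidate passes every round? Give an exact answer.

1/210

The events are sequential, so multiply the conditional probabilities:
P = 1/9 × 1/7 × 3/5 × 1/2 = 3/630 = 1/210.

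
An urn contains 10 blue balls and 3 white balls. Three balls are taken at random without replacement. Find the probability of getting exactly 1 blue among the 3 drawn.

15/143

One ordering (blue drawn first) has probability 10/13 × 3/12 × 2/11 = 60/1716 = 5/143.
There are C(3,1) = 3 such orderings, each equally likely, so P = 3 × 5/143 = 15/143.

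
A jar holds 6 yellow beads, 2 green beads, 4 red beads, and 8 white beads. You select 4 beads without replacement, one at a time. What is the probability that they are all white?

14/969

P(every draw is white) = 8/20 × 7/19 × 6/18 × 5/17 = 1680/116280 = 14/969.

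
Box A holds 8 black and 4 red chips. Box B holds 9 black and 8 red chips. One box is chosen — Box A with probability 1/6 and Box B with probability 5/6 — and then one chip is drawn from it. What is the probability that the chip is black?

From Box A: P(black) = 8/12.
From Box B: P(black) = 9/17.
Total probability = (1/6)(8/12) + (5/6)(9/17) = 169/306.

169/306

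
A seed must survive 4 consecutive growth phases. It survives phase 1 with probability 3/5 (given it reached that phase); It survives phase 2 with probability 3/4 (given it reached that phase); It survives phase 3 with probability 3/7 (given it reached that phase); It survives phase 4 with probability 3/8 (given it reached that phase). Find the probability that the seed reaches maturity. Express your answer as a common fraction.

81/1120

Multiplying along the chain,
P = 3/5 × 3/4 × 3/7 × 3/8 = 81/1120.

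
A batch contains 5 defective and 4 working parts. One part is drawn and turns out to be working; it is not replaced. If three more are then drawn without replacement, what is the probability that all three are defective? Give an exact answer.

5/28

With the first part removed, 5 defective remain out of 8.
P = 5/8 × 4/7 × 3/6 = 60/336 = 5/28.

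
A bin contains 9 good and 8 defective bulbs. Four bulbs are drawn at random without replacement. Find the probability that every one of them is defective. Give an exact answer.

P = 8/17 × 7/16 × 6/15 × 5/14 = 1680/57120 = 1/34.

1/34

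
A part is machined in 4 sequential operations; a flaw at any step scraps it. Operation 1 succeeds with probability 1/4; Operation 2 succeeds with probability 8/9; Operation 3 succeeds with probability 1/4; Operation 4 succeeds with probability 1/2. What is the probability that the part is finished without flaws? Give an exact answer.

Each stage is reached only if all earlier stages succeed, so
P = 1/4 × 8/9 × 1/4 × 1/2 = 8/288 = 1/36.

1/36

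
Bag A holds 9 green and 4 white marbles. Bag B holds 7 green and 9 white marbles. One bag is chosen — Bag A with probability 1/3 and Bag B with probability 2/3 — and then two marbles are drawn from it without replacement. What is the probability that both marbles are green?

211/780

From Bag A: P(both green) = (9/13)(8/12) = 6/13.
From Bag B: P(both green) = (7/16)(6/15) = 7/40.
Total probability = (1/3)(6/13) + (2/3)(7/40) = 211/780.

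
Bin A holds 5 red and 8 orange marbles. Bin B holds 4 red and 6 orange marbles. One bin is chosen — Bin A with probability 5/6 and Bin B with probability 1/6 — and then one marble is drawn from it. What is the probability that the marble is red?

From Bin A: P(red) = 5/13.
From Bin B: P(red) = 4/10.
Total probability = (5/6)(5/13) + (1/6)(4/10) = 151/390.

151/390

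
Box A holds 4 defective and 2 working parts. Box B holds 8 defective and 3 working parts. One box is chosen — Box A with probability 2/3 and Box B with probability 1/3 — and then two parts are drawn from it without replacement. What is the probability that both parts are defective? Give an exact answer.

24/55

From Box A: P(both defective) = (4/6)(3/5) = 2/5.
From Box B: P(both defective) = (8/11)(7/10) = 28/55.
Total probability = (2/3)(2/5) + (1/3)(28/55) = 24/55.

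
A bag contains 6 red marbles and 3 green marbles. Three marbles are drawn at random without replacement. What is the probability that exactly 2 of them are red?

One ordering (red drawn first) has probability 6/9 × 5/8 × 3/7 = 90/504 = 5/28.
There are C(3,2) = 3 such orderings, each equally likely, so P = 3 × 5/28 = 15/28.

15/28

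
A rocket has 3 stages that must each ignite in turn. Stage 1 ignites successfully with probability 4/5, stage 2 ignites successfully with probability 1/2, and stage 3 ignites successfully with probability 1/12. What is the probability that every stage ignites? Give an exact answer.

Multiplying along the chain,
P = 4/5 × 1/2 × 1/12 = 4/120 = 1/30.

1/30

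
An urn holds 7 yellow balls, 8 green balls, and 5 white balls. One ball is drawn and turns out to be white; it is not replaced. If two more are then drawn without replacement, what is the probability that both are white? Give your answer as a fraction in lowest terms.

After the first draw, 4 of the remaining 19 balls are white.
P = 4/19 × 3/18 = 12/342 = 2/57.

2/57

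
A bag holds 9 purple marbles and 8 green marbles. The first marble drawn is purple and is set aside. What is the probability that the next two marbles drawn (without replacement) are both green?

7/30

With the first marble removed, 8 green remain out of 16.
P = 8/16 × 7/15 = 56/240 = 7/30.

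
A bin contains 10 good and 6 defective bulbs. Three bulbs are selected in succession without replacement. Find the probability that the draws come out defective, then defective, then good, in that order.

5/56

Each draw changes the counts, so multiply the conditional probabilities along the sequence:
P = 6/16 × 5/15 × 10/14 = 300/3360 = 5/56.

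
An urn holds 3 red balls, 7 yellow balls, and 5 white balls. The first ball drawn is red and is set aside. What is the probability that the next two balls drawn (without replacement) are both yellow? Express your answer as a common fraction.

After the first draw, 7 of the remaining 14 balls are yellow.
P = 7/14 × 6/13 = 42/182 = 3/13.

3/13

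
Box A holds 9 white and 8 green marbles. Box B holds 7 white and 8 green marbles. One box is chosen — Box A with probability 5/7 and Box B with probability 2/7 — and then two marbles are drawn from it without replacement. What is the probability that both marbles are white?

293/1190

From Box A: P(both white) = (9/17)(8/16) = 9/34.
From Box B: P(both white) = (7/15)(6/14) = 1/5.
Total probability = (5/7)(9/34) + (2/7)(1/5) = 293/1190.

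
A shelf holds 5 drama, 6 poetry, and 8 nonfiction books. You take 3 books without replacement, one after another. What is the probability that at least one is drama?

605/969

P(no drama) = 14/19 × 13/18 × 12/17 = 2184/5814 = 364/969.
P(at least one) = 1 − 364/969 = 605/969.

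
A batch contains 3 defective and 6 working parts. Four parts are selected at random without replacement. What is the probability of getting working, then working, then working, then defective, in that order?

5/42

Each draw changes the counts, so multiply the conditional probabilities along the sequence:
P = 6/9 × 5/8 × 4/7 × 3/6 = 360/3024 = 5/42.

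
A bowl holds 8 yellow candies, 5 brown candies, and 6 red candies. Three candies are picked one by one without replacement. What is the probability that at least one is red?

P(no red) = 13/19 × 12/18 × 11/17 = 1716/5814 = 286/969.
P(at least one) = 1 − 286/969 = 683/969.

683/969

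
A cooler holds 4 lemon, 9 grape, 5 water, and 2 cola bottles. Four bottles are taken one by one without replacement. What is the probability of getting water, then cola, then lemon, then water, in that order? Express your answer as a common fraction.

4/2907

Each draw changes the counts, so multiply the conditional probabilities along the sequence:
P = 5/20 × 2/19 × 4/18 × 4/17 = 160/116280 = 4/2907.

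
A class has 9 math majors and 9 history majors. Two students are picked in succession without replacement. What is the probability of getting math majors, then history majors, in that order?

9/34

Multiply the probability of each draw given the previous ones:
P = 9/18 × 9/17 = 81/306 = 9/34.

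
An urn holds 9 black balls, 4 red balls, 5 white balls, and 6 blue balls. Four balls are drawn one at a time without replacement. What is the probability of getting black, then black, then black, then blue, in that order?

3/253

Multiply the probability of each draw given the previous ones:
P = 9/24 × 8/23 × 7/22 × 6/21 = 3024/255024 = 3/253.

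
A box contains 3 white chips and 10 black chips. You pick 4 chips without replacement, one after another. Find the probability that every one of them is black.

P(all black) = 10/13 × 9/12 × 8/11 × 7/10 = 5040/17160 = 42/143.

42/143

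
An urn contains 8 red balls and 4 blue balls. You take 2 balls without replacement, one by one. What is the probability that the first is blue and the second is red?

8/33

Chain rule:
P = 4/12 × 8/11 = 32/132 = 8/33.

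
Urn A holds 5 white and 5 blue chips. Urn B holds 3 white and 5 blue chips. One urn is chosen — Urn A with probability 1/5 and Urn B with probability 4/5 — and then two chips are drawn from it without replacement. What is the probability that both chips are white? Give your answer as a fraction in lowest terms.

From Urn A: P(both white) = (5/10)(4/9) = 2/9.
From Urn B: P(both white) = (3/8)(2/7) = 3/28.
Total probability = (1/5)(2/9) + (4/5)(3/28) = 41/315.

41/315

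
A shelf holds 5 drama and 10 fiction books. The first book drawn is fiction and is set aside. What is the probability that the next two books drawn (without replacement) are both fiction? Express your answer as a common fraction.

With the first book removed, 9 fiction remain out of 14.
P = 9/14 × 8/13 = 72/182 = 36/91.

36/91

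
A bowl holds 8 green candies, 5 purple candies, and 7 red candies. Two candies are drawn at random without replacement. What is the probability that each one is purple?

P(all purple) = 5/20 × 4/19 = 20/380 = 1/19.

1/19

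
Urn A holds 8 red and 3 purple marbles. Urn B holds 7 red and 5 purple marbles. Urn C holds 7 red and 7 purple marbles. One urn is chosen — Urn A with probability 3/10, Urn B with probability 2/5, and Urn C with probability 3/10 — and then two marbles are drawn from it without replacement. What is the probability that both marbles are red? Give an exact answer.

From Urn A: P(both red) = (8/11)(7/10) = 28/55.
From Urn B: P(both red) = (7/12)(6/11) = 7/22.
From Urn C: P(both red) = (7/14)(6/13) = 3/13.
Total probability = (3/10)(28/55) + (2/5)(7/22) + (3/10)(3/13) = 227/650.

227/650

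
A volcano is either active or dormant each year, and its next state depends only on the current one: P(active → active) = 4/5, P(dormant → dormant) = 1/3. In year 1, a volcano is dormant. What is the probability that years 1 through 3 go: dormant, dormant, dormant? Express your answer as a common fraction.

1/9

Year 1 is given. For each transition, use the conditional probability from the current state:
P(dormant | dormant) = 1/3; P(dormant | dormant) = 1/3.
P = 1/3 × 1/3 = 1/9.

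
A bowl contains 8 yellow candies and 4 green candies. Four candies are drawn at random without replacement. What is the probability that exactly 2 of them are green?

56/165

One ordering (green drawn first) has probability 4/12 × 3/11 × 8/10 × 7/9 = 672/11880 = 28/495.
There are C(4,2) = 6 such orderings, each equally likely, so P = 6 × 28/495 = 56/165.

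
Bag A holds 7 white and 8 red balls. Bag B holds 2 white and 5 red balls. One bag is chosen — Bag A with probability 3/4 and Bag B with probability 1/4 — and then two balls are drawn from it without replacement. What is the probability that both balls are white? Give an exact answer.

From Bag A: P(both white) = (7/15)(6/14) = 1/5.
From Bag B: P(both white) = (2/7)(1/6) = 1/21.
Total probability = (3/4)(1/5) + (1/4)(1/21) = 17/105.

17/105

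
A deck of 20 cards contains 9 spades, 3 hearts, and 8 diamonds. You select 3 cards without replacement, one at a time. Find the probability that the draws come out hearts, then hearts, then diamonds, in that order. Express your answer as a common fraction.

2/285

Chain rule:
P = 3/20 × 2/19 × 8/18 = 48/6840 = 2/285.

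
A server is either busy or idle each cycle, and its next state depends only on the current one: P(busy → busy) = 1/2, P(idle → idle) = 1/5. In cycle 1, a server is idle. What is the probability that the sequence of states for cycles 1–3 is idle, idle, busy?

Cycle 1 is given. For each transition, use the conditional probability from the current state:
P(idle | idle) = 1/5; P(busy | idle) = 4/5.
P = 1/5 × 4/5 = 4/25.

4/25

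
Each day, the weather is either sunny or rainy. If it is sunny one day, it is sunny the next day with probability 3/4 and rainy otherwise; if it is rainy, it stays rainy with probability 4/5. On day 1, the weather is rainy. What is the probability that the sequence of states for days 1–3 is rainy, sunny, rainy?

1/20

Day 1 is given. For each transition, use the conditional probability from the current state:
P(sunny | rainy) = 1/5; P(rainy | sunny) = 1/4.
P = 1/5 × 1/4 = 1/20.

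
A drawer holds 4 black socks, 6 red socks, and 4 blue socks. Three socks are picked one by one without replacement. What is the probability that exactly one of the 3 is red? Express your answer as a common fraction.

One ordering (red drawn first) has probability 6/14 × 8/13 × 7/12 = 336/2184 = 2/13.
There are C(3,1) = 3 such orderings, each equally likely, so P = 3 × 2/13 = 6/13.

6/13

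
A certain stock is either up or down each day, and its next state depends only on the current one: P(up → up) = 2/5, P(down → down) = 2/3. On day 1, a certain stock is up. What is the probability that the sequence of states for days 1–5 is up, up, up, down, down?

8/125

Day 1 is given. For each transition, use the conditional probability from the current state:
P(up | up) = 2/5; P(up | up) = 2/5; P(down | up) = 3/5; P(down | down) = 2/3.
P = 2/5 × 2/5 × 3/5 × 2/3 = 24/375 = 8/125.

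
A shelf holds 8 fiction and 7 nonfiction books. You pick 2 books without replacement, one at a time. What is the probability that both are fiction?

P(every draw is fiction) = 8/15 × 7/14 = 56/210 = 4/15.

4/15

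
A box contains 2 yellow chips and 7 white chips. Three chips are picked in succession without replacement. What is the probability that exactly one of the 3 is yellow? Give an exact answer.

1/2

One ordering (yellow drawn first) has probability 2/9 × 7/8 × 6/7 = 84/504 = 1/6.
There are C(3,1) = 3 such orderings, each equally likely, so P = 3 × 1/6 = 1/2.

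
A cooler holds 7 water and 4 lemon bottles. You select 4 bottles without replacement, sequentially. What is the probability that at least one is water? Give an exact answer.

P(no water) = 4/11 × 3/10 × 2/9 × 1/8 = 24/7920 = 1/330.
P(at least one) = 1 − 1/330 = 329/330.

329/330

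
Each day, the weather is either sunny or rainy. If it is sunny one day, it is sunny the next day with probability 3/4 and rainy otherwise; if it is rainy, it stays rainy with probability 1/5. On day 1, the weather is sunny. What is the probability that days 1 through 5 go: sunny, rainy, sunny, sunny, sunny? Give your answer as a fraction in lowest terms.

Day 1 is given. For each transition, use the conditional probability from the current state:
P(rainy | sunny) = 1/4; P(sunny | rainy) = 4/5; P(sunny | sunny) = 3/4; P(sunny | sunny) = 3/4.
P = 1/4 × 4/5 × 3/4 × 3/4 = 36/320 = 9/80.

9/80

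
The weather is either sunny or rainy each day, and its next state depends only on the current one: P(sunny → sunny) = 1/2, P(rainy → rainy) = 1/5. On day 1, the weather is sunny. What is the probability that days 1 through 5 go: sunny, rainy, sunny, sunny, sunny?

Day 1 is given. For each transition, use the conditional probability from the current state:
P(rainy | sunny) = 1/2; P(sunny | rainy) = 4/5; P(sunny | sunny) = 1/2; P(sunny | sunny) = 1/2.
P = 1/2 × 4/5 × 1/2 × 1/2 = 4/40 = 1/10.

1/10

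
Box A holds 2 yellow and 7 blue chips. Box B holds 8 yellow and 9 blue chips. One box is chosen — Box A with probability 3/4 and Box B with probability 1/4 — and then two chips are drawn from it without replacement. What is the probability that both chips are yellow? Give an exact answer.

59/816

From Box A: P(both yellow) = (2/9)(1/8) = 1/36.
From Box B: P(both yellow) = (8/17)(7/16) = 7/34.
Total probability = (3/4)(1/36) + (1/4)(7/34) = 59/816.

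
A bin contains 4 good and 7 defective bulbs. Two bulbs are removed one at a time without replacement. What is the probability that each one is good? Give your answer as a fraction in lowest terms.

P = 4/11 × 3/10 = 12/110 = 6/55.

6/55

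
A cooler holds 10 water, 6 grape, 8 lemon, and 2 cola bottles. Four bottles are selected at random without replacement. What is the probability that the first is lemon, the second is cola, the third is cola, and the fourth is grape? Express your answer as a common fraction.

Multiply the probability of each draw given the previous ones:
P = 8/26 × 2/25 × 1/24 × 6/23 = 96/358800 = 2/7475.

2/7475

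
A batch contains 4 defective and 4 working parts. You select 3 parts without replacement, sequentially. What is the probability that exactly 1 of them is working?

One ordering (working drawn first) has probability 4/8 × 4/7 × 3/6 = 48/336 = 1/7.
There are C(3,1) = 3 such orderings, each equally likely, so P = 3 × 1/7 = 3/7.

3/7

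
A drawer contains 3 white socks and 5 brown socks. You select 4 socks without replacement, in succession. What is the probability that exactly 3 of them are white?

One ordering (white drawn first) has probability 3/8 × 2/7 × 1/6 × 5/5 = 30/1680 = 1/56.
There are C(4,3) = 4 such orderings, each equally likely, so P = 4 × 1/56 = 1/14.

1/14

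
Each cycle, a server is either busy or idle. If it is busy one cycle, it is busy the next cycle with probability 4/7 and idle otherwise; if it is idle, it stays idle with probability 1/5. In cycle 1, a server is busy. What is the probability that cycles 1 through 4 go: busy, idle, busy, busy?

Cycle 1 is given. For each transition, use the conditional probability from the current state:
P(idle | busy) = 3/7; P(busy | idle) = 4/5; P(busy | busy) = 4/7.
P = 3/7 × 4/5 × 4/7 = 48/245.

48/245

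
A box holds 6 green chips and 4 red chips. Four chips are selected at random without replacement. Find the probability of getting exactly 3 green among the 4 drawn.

8/21

One ordering (green drawn first) has probability 6/10 × 5/9 × 4/8 × 4/7 = 480/5040 = 2/21.
There are C(4,3) = 4 such orderings, each equally likely, so P = 4 × 2/21 = 8/21.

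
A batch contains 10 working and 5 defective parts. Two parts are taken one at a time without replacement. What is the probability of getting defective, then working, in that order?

Chain rule:
P = 5/15 × 10/14 = 50/210 = 5/21.

5/21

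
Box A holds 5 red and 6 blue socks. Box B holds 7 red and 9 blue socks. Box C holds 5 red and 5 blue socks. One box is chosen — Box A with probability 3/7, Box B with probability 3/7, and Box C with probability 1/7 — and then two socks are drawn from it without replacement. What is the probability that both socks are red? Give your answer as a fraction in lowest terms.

From Box A: P(both red) = (5/11)(4/10) = 2/11.
From Box B: P(both red) = (7/16)(6/15) = 7/40.
From Box C: P(both red) = (5/10)(4/9) = 2/9.
Total probability = (3/7)(2/11) + (3/7)(7/40) + (1/7)(2/9) = 5119/27720.

5119/27720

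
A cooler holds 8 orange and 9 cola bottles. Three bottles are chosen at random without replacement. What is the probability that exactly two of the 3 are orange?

One ordering (orange drawn first) has probability 8/17 × 7/16 × 9/15 = 504/4080 = 21/170.
There are C(3,2) = 3 such orderings, each equally likely, so P = 3 × 21/170 = 63/170.

63/170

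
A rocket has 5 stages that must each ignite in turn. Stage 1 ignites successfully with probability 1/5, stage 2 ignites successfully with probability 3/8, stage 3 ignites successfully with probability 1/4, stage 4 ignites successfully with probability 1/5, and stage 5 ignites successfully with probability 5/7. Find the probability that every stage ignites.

3/1120

Each stage is reached only if all earlier stages succeed, so
P = 1/5 × 3/8 × 1/4 × 1/5 × 5/7 = 15/5600 = 3/1120.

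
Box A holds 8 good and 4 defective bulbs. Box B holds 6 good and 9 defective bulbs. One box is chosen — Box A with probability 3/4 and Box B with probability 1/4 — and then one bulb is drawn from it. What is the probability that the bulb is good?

3/5

From Box A: P(good) = 8/12.
From Box B: P(good) = 6/15.
Total probability = (3/4)(8/12) + (1/4)(6/15) = 3/5.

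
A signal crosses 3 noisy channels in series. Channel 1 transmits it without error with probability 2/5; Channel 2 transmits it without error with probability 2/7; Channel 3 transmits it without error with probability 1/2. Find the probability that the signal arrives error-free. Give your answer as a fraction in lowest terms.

Multiplying along the chain,
P = 2/5 × 2/7 × 1/2 = 4/70 = 2/35.

2/35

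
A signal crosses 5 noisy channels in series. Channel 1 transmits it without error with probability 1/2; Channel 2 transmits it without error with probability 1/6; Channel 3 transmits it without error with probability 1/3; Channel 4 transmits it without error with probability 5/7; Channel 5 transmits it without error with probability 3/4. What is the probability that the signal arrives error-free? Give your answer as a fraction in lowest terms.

The events are sequential, so multiply the conditional probabilities:
P = 1/2 × 1/6 × 1/3 × 5/7 × 3/4 = 15/1008 = 5/336.

5/336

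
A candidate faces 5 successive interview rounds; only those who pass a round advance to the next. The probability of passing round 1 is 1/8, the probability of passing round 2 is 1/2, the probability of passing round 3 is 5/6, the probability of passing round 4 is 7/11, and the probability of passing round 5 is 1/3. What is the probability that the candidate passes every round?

Multiplying along the chain,
P = 1/8 × 1/2 × 5/6 × 7/11 × 1/3 = 35/3168.

35/3168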